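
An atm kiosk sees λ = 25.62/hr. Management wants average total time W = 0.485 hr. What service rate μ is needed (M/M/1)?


W = 1/(μ−λ) ⇒ μ − λ = 1/W = 1/0.485 = 2.0619
μ = λ + 1/W = 25.62 + 2.0619 = 27.6819 per hr

Final: 27.6819 /hr


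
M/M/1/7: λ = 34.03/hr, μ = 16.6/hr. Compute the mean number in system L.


ρ = 34.03/16.6 = 2.0500
L = ρ[1 − (K+1)ρ^K + Kρ^(K+1)] / [(1−ρ)(1−ρ^(K+1))]
Numerator: 2.0500·(1 − 8·152.151776 + 7·311.911142) = 1982.685750
Denominator: (-1.0500)·(-310.911142) = 326.456699
L = 1982.685750/326.456699 = 6.0733

Final: 6.0733


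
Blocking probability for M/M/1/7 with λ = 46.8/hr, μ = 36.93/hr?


ρ = λ/μ = 46.8/36.93 = 1.2673
P_K = (1−ρ)ρ^K/(1−ρ^(K+1)) = (-0.2673·5.248870)/(1 − 6.651696)
= -1.402826/-5.651696 = 0.248213

Final: 0.248213


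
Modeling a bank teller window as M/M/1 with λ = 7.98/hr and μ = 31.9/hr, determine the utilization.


ρ = λ/μ = 7.98/31.9 = 0.2502

Final: 0.2502


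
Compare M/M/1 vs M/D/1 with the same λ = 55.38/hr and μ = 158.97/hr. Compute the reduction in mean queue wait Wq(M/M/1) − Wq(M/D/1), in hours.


ρ = 55.38/158.97 = 0.3484
Wq(M/M/1) = ρ/(μ−λ) = 0.3484/103.59 = 0.003363 hr
Wq(M/D/1) = ρ/(2(μ−λ)) = 0.001681 hr
Savings = 0.003363 − 0.001681 = 0.001681 hr

Final: 0.001681 hr


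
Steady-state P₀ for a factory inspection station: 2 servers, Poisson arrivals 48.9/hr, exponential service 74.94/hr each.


a = λ/μ = 48.9/74.94 = 0.6525; ρ = a/c = 0.3263
Σ_{k=0}^{1} a^k/k! (terms k=0..1) = 1.00000 + 0.65252 = 1.65252
Tail: a^2/(2!(1−ρ)) = 0.42578/(2·0.6737) = 0.31599
P₀ = 1/(1.65252 + 0.31599) = 1/1.96851 = 0.507999

Final: 0.507999


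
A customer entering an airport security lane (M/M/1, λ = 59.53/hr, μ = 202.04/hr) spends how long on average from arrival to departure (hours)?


W = 1/(μ−λ) = 1/(202.04 − 59.53) = 1/142.51 = 0.007017 hr

Final: 0.007017 hr


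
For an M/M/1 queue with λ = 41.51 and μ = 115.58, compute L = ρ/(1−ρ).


ρ = λ/μ = 41.51/115.58 = 0.3591
L = ρ/(1−ρ) = 0.3591/(1 − 0.3591) = 0.3591/0.6409 = 0.5604

Final: 0.5604


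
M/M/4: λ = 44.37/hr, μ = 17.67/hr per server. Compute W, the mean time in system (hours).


a = 2.5110; ρ = 0.6278; P₀ = 0.072713
Lq = P₀·a^c·ρ/(c!(1−ρ)²) = 0.54571
Wq = Lq/λ = 0.54571/44.37 = 0.01230 hr
W = Wq + 1/μ = 0.01230 + 0.05659 = 0.06889 hr

Final: 0.06889 hr


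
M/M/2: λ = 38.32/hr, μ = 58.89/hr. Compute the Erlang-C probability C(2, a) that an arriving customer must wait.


a = λ/μ = 0.6507; ρ = a/2 = 0.3254
P₀ = 0.509033 (from M/M/c formula)
C(c,a) = [a^c/(c!(1−ρ))]·P₀ = [0.42342/(2·0.6746)]·0.509033
= 0.31381·0.509033 = 0.159737

Final: 0.159737


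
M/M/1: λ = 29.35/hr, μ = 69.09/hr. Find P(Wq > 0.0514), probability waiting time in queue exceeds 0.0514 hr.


ρ = 29.35/69.09 = 0.4248
P(Wq > t) = ρ·e^{−(μ−λ)t} = 0.4248·e^{−2.0426}
= 0.4248·0.129686 = 0.055092

Final: 0.055092


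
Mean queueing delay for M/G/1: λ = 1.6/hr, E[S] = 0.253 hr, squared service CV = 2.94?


ρ = λ·E[S] = 1.6·0.253 = 0.4048
E[S²] = E[S]²(1+C_s²) = 0.253²·(1+2.94) = 0.252195
Wq = λ·E[S²]/(2(1−ρ)) = 1.6·0.252195/(2·0.5952) = 0.33897 hr

Final: 0.33897 hr


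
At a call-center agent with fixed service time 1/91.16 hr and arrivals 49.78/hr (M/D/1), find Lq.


ρ = 49.78/91.16 = 0.5461
M/D/1: Lq = ρ²/(2(1−ρ)) = 0.2982/(2·0.4539) = 0.32846

Final: 0.32846


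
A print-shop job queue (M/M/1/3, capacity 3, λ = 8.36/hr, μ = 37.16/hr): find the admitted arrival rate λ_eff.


ρ = 0.2250; P_K = (1−ρ)ρ^3/(1−ρ^4) = 0.008848
λ_eff = λ(1 − P_K) = 8.36·(1 − 0.008848) = 8.36·0.991152 = 8.2860 /hr

Final: 8.2860 /hr


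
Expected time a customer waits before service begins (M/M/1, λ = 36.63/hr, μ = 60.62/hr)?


ρ = 36.63/60.62 = 0.6043
Wq = ρ/(μ−λ) = 0.6043/(60.62 − 36.63) = 0.6043/23.99 = 0.02519 hr

Final: 0.02519 hr


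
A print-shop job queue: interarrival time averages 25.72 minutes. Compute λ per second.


λ = 1/(interarrival time) in consistent units.
1 second = 0.0166667 min, so λ = 0.0166667/25.72 = 0.0006480 per second

Final: 0.0006480 /sec


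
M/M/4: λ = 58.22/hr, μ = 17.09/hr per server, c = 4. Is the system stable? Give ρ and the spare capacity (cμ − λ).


Total capacity cμ = 4·17.09 = 68.36/hr
ρ = λ/(cμ) = 58.22/68.36 = 0.8517
Stable ⇔ ρ < 1: YES
Spare capacity = cμ − λ = 68.36 − 58.22 = 10.14/hr

Final: ρ = 0.8517; stable; margin = 10.14/hr


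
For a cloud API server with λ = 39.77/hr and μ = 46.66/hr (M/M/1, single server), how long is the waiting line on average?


ρ = 39.77/46.66 = 0.8523
Lq = ρ²/(1−ρ) = 0.7265/0.1477 = 4.9198

Final: 4.9198


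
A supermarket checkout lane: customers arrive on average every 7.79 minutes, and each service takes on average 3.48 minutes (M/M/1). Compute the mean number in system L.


λ = 60/7.79 = 7.7022 /hr
μ = 60/3.48 = 17.2414 /hr
ρ = λ/μ = 7.7022/17.2414 = 0.4467
L = ρ/(1−ρ) = 0.4467/0.5533 = 0.8074

Final: 0.8074


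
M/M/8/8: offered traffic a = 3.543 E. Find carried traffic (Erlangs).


B(8,3.543) = 0.018004 (Erlang-B)
Carried load = a(1 − B) = 3.543·(1 − 0.018004) = 3.543·0.981996 = 3.4792 E

Final: 3.4792 Erlangs


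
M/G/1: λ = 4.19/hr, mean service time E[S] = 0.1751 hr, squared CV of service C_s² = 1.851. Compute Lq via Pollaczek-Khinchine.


ρ = λ·E[S] = 4.19·0.1751 = 0.7337
Lq = ρ²(1+C_s²)/(2(1−ρ)) = 0.5383·(1+1.851)/(2·0.2663)
= 0.5383·2.8510/0.5327 = 2.88102

Final: 2.88102


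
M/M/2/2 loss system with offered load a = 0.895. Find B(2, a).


B(c,a) = (a^c/c!) / Σ_{k=0}^{c} a^k/k!
a^2/2! = 0.400512
Σ terms (k=0..2): 1.00000 + 0.89500 + 0.40051 = 2.295513
B = 0.400512/2.295513 = 0.174476

Final: 0.174476


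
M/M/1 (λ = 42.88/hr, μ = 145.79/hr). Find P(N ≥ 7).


ρ = 42.88/145.79 = 0.2941
P(N ≥ n) = ρ^n = 0.2941^7 = 0.0001904

Final: 0.0001904


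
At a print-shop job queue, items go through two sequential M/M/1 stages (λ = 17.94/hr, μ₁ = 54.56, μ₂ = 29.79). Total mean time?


Each node sees arrival rate λ = 17.94/hr (tandem ⇒ throughput preserved).
W₁ = 1/(μ₁−λ) = 1/(54.56−17.94) = 0.02731 hr
W₂ = 1/(μ₂−λ) = 1/(29.79−17.94) = 0.08439 hr
W_total = W₁ + W₂ = 0.02731 + 0.08439 = 0.11170 hr

Final: 0.11170 hr


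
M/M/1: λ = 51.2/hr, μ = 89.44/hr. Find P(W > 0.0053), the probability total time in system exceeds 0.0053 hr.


W ~ Exponential(μ−λ) for M/M/1.
μ − λ = 89.44 − 51.2 = 38.2400
P(W > t) = e^{−(μ−λ)t} = e^{−0.2027} = 0.816546

Final: 0.816546


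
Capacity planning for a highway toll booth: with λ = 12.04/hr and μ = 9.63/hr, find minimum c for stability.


Stability requires cμ > λ ⇔ c > λ/μ.
λ/μ = 12.04/9.63 = 1.2503
Minimum integer c = ⌊1.2503⌋ + 1 = 2
Check: 2·9.63 = 19.26 > 12.04, while 1·9.63 = 9.63 ≤ 12.04

Final: 2 servers


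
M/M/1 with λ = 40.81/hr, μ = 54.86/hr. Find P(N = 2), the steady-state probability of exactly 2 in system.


ρ = 40.81/54.86 = 0.7439
P_n = (1−ρ)·ρ^n = (1 − 0.7439)·0.7439^2 = 0.2561·0.553378 = 0.141724

Final: 0.141724


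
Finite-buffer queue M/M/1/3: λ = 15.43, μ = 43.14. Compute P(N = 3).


ρ = λ/μ = 15.43/43.14 = 0.3577
P_K = (1−ρ)ρ^K/(1−ρ^(K+1)) = (0.6423·0.045757)/(1 − 0.016366)
= 0.029391/0.983634 = 0.029880

Final: 0.029880


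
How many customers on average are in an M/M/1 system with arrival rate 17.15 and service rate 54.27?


ρ = λ/μ = 17.15/54.27 = 0.3160
L = ρ/(1−ρ) = 0.3160/(1 − 0.3160) = 0.3160/0.6840 = 0.4620

Final: 0.4620


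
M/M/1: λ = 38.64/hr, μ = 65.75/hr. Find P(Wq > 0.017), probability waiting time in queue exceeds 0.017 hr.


ρ = 38.64/65.75 = 0.5877
P(Wq > t) = ρ·e^{−(μ−λ)t} = 0.5877·e^{−0.4609}
= 0.5877·0.630735 = 0.370671

Final: 0.370671


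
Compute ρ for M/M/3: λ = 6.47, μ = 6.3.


ρ = λ/(cμ) = 6.47/(3·6.3) = 6.47/18.90 = 0.3423

Final: 0.3423


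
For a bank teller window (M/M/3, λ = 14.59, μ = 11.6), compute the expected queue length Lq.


a = λ/μ = 1.2578; ρ = a/3 = 0.4193
P₀ = 0.276261
Lq = P₀·a^c·ρ / (c!·(1−ρ)²) = 0.276261·1.98972·0.4193/(6·0.33727)
= 0.11388

Final: 0.11388


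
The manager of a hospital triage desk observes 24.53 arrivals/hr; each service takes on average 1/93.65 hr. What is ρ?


ρ = λ/μ = 24.53/93.65 = 0.2619

Final: 0.2619


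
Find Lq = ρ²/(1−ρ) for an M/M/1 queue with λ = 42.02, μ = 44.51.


ρ = 42.02/44.51 = 0.9441
Lq = ρ²/(1−ρ) = 0.8912/0.05594 = 15.9314

Final: 15.9314


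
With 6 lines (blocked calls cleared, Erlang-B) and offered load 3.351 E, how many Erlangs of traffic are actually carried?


B(6,3.351) = 0.072894 (Erlang-B)
Carried load = a(1 − B) = 3.351·(1 − 0.072894) = 3.351·0.927106 = 3.1067 E

Final: 3.1067 Erlangs


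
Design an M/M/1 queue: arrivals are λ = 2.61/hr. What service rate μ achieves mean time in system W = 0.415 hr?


W = 1/(μ−λ) ⇒ μ − λ = 1/W = 1/0.415 = 2.4096
μ = λ + 1/W = 2.61 + 2.4096 = 5.0196 per hr

Final: 5.0196 /hr


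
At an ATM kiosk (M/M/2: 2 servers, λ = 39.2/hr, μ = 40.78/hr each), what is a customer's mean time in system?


a = 0.9613; ρ = 0.4806; P₀ = 0.350778
Lq = P₀·a^c·ρ/(c!(1−ρ)²) = 0.28876
Wq = Lq/λ = 0.28876/39.2 = 0.007366 hr
W = Wq + 1/μ = 0.007366 + 0.02452 = 0.03189 hr

Final: 0.03189 hr


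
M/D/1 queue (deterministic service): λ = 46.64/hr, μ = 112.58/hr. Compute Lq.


ρ = 46.64/112.58 = 0.4143
M/D/1: Lq = ρ²/(2(1−ρ)) = 0.1716/(2·0.5857) = 0.14651

Final: 0.14651


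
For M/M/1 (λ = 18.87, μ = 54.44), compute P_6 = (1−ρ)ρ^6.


ρ = 18.87/54.44 = 0.3466
P_n = (1−ρ)·ρ^n = (1 − 0.3466)·0.3466^6 = 0.6534·0.001734 = 0.001133

Final: 0.001133


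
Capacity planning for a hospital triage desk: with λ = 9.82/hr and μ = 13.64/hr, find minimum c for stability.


Stability requires cμ > λ ⇔ c > λ/μ.
λ/μ = 9.82/13.64 = 0.7199
Minimum integer c = ⌊0.7199⌋ + 1 = 1
Check: 1·13.64 = 13.64 > 9.82, while 0·13.64 = 0.00 ≤ 9.82

Final: 1 servers


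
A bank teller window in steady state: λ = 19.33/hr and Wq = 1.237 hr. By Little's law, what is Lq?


Lq = λWq = 19.33·1.237 = 23.9112

Final: 23.9112


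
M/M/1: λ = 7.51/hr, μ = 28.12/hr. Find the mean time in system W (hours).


W = 1/(μ−λ) = 1/(28.12 − 7.51) = 1/20.61 = 0.04852 hr

Final: 0.04852 hr


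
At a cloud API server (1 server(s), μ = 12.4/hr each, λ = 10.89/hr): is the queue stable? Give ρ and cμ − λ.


Total capacity cμ = 1·12.4 = 12.40/hr
ρ = λ/(cμ) = 10.89/12.40 = 0.8782
Stable ⇔ ρ < 1: YES
Spare capacity = cμ − λ = 12.40 − 10.89 = 1.51/hr

Final: ρ = 0.8782; stable; margin = 1.51/hr


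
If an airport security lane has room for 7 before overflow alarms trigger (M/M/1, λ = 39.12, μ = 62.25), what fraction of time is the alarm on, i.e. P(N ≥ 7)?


ρ = 39.12/62.25 = 0.6284
P(N ≥ n) = ρ^n = 0.6284^7 = 0.038709

Final: 0.038709


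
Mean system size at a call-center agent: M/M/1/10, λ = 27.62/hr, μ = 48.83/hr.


ρ = 27.62/48.83 = 0.5656
L = ρ[1 − (K+1)ρ^K + Kρ^(K+1)] / [(1−ρ)(1−ρ^(K+1))]
Numerator: 0.5656·(1 − 11·0.003353 + 10·0.001896) = 0.555503
Denominator: (0.4344)·(0.998104) = 0.433540
L = 0.555503/0.433540 = 1.2813

Final: 1.2813


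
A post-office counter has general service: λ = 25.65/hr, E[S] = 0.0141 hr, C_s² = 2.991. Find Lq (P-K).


ρ = λ·E[S] = 25.65·0.0141 = 0.3617
Lq = ρ²(1+C_s²)/(2(1−ρ)) = 0.1308·(1+2.991)/(2·0.6383)
= 0.1308·3.9910/1.2767 = 0.40890

Final: 0.40890


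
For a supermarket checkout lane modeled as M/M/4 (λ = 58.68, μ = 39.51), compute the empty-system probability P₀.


a = λ/μ = 58.68/39.51 = 1.4852; ρ = a/c = 0.3713
Σ_{k=0}^{3} a^k/k! (terms k=0..3) = 1.00000 + 1.48519 + 1.10290 + 0.54601 = 4.13410
Tail: a^4/(4!(1−ρ)) = 4.86555/(24·0.6287) = 0.32246
P₀ = 1/(4.13410 + 0.32246) = 1/4.45656 = 0.224388

Final: 0.224388


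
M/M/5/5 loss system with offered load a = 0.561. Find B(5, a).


B(c,a) = (a^c/c!) / Σ_{k=0}^{c} a^k/k!
a^5/5! = 0.0004631
Σ terms (k=0..5): 1.00000 + 0.56100 + 0.15736 + 0.02943 + 0.004127 + 0.0004631 = 1.752377
B = 0.0004631/1.752377 = 0.0002642

Final: 0.0002642


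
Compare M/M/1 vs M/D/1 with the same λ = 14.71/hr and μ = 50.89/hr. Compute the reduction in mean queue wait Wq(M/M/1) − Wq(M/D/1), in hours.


ρ = 14.71/50.89 = 0.2891
Wq(M/M/1) = ρ/(μ−λ) = 0.2891/36.18 = 0.007989 hr
Wq(M/D/1) = ρ/(2(μ−λ)) = 0.003995 hr
Savings = 0.007989 − 0.003995 = 0.003995 hr

Final: 0.003995 hr


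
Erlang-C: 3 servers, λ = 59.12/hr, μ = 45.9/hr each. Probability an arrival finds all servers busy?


a = λ/μ = 1.2880; ρ = a/3 = 0.4293
P₀ = 0.267266 (from M/M/c formula)
C(c,a) = [a^c/(c!(1−ρ))]·P₀ = [2.13681/(6·0.5707)]·0.267266
= 0.62407·0.267266 = 0.166794

Final: 0.166794


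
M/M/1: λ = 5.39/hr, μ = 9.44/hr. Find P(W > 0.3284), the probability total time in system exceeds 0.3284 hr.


W ~ Exponential(μ−λ) for M/M/1.
μ − λ = 9.44 − 5.39 = 4.0500
P(W > t) = e^{−(μ−λ)t} = e^{−1.3300} = 0.264472

Final: 0.264472


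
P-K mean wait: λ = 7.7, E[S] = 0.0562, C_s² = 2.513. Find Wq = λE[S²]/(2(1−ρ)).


ρ = λ·E[S] = 7.7·0.0562 = 0.4327
E[S²] = E[S]²(1+C_s²) = 0.0562²·(1+2.513) = 0.011096
Wq = λ·E[S²]/(2(1−ρ)) = 7.7·0.011096/(2·0.5673) = 0.07531 hr

Final: 0.07531 hr


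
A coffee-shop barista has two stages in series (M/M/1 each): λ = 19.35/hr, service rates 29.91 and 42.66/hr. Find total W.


Each node sees arrival rate λ = 19.35/hr (tandem ⇒ throughput preserved).
W₁ = 1/(μ₁−λ) = 1/(29.91−19.35) = 0.09470 hr
W₂ = 1/(μ₂−λ) = 1/(42.66−19.35) = 0.04290 hr
W_total = W₁ + W₂ = 0.09470 + 0.04290 = 0.13760 hr

Final: 0.13760 hr


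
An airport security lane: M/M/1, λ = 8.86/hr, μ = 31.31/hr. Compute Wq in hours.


ρ = 8.86/31.31 = 0.2830
Wq = ρ/(μ−λ) = 0.2830/(31.31 − 8.86) = 0.2830/22.45 = 0.01260 hr

Final: 0.01260 hr


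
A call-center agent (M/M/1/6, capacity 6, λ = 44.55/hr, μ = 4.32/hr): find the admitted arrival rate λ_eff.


ρ = 10.3125; P_K = (1−ρ)ρ^6/(1−ρ^7) = 0.903030
λ_eff = λ(1 − P_K) = 44.55·(1 − 0.903030) = 44.55·0.096970 = 4.3200 /hr

Final: 4.3200 /hr


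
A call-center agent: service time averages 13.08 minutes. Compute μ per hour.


μ = 1/(service time) in consistent units.
1 hour = 60 min, so μ = 60/13.08 = 4.5872 per hour

Final: 4.5872 /hr


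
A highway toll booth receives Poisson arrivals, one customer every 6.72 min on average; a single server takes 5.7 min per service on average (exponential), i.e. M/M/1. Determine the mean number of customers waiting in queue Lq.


λ = 60/6.72 = 8.9286 /hr
μ = 60/5.7 = 10.5263 /hr
ρ = λ/μ = 8.9286/10.5263 = 0.8482
Lq = ρ²/(1−ρ) = 0.7195/0.1518 = 4.7400

Final: 4.7400


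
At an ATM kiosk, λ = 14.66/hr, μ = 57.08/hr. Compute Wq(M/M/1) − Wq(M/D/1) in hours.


ρ = 14.66/57.08 = 0.2568
Wq(M/M/1) = ρ/(μ−λ) = 0.2568/42.42 = 0.006055 hr
Wq(M/D/1) = ρ/(2(μ−λ)) = 0.003027 hr
Savings = 0.006055 − 0.003027 = 0.003027 hr

Final: 0.003027 hr


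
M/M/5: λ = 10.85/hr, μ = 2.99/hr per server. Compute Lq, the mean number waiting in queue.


a = λ/μ = 3.6288; ρ = a/5 = 0.7258
P₀ = 0.021968
Lq = P₀·a^c·ρ / (c!·(1−ρ)²) = 0.021968·629.20585·0.7258/(120·0.07521)
= 1.11150

Final: 1.11150


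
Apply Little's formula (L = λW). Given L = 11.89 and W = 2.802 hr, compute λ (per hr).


λ = L/W = 11.89/2.802 = 4.2434 /hr

Final: 4.2434 /hr


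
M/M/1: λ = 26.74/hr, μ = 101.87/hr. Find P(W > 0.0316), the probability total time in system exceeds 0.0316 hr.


W ~ Exponential(μ−λ) for M/M/1.
μ − λ = 101.87 − 26.74 = 75.1300
P(W > t) = e^{−(μ−λ)t} = e^{−2.3741} = 0.093097

Final: 0.093097


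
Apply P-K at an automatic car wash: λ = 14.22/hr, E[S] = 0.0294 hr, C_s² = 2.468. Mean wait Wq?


ρ = λ·E[S] = 14.22·0.0294 = 0.4181
E[S²] = E[S]²(1+C_s²) = 0.0294²·(1+2.468) = 0.002998
Wq = λ·E[S²]/(2(1−ρ)) = 14.22·0.002998/(2·0.5819) = 0.03662 hr

Final: 0.03662 hr


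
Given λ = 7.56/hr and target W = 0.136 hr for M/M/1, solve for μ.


W = 1/(μ−λ) ⇒ μ − λ = 1/W = 1/0.136 = 7.3529
μ = λ + 1/W = 7.56 + 7.3529 = 14.9129 per hr

Final: 14.9129 /hr


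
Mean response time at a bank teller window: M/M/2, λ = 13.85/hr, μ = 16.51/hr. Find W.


a = 0.8389; ρ = 0.4194; P₀ = 0.409004
Lq = P₀·a^c·ρ/(c!(1−ρ)²) = 0.17910
Wq = Lq/λ = 0.17910/13.85 = 0.01293 hr
W = Wq + 1/μ = 0.01293 + 0.06057 = 0.07350 hr

Final: 0.07350 hr


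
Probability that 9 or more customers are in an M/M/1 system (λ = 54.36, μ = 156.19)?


ρ = 54.36/156.19 = 0.3480
P(N ≥ n) = ρ^n = 0.3480^9 = 0.00007493

Final: 0.00007493


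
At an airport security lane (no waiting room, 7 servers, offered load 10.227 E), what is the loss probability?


B(c,a) = (a^c/c!) / Σ_{k=0}^{c} a^k/k!
a^7/7! = 2321.706168
Σ terms (k=0..7): 1.00000 + 10.22700 + 52.29576 + 178.27626 + 455.80783 + 932.30934 + 1589.12127 + 2321.70617 = 5540.743627
B = 2321.706168/5540.743627 = 0.419024

Final: 0.419024


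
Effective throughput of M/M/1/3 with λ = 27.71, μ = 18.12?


ρ = 1.5292; P_K = (1−ρ)ρ^3/(1−ρ^4) = 0.423524
λ_eff = λ(1 − P_K) = 27.71·(1 − 0.423524) = 27.71·0.576476 = 15.9741 /hr

Final: 15.9741 /hr


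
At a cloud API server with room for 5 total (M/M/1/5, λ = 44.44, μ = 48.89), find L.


ρ = 44.44/48.89 = 0.9090
L = ρ[1 − (K+1)ρ^K + Kρ^(K+1)] / [(1−ρ)(1−ρ^(K+1))]
Numerator: 0.9090·(1 − 6·0.620540 + 5·0.564058) = 0.088216
Denominator: (0.09102)·(0.435942) = 0.039680
L = 0.088216/0.039680 = 2.2232

Final: 2.2232


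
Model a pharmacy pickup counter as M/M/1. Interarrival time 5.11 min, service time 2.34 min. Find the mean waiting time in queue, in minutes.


λ = 60/5.11 = 11.7417 /hr
μ = 60/2.34 = 25.6410 /hr
ρ = λ/μ = 11.7417/25.6410 = 0.4579
Wq = ρ/(μ−λ) = 0.4579/(25.6410−11.7417) = 0.03295 hr
In minutes: 0.03295·60 = 1.977 min

Final: 1.977 min


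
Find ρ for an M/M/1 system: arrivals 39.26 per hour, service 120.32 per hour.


ρ = λ/μ = 39.26/120.32 = 0.3263

Final: 0.3263


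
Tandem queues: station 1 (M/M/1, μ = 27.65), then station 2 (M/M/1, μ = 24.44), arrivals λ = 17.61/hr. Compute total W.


Each node sees arrival rate λ = 17.61/hr (tandem ⇒ throughput preserved).
W₁ = 1/(μ₁−λ) = 1/(27.65−17.61) = 0.09960 hr
W₂ = 1/(μ₂−λ) = 1/(24.44−17.61) = 0.14641 hr
W_total = W₁ + W₂ = 0.09960 + 0.14641 = 0.24601 hr

Final: 0.24601 hr


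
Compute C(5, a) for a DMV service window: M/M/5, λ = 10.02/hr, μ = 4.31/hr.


a = λ/μ = 2.3248; ρ = a/5 = 0.4650
P₀ = 0.096187 (from M/M/c formula)
C(c,a) = [a^c/(c!(1−ρ))]·P₀ = [67.91290/(120·0.5350)]·0.096187
= 1.05776·0.096187 = 0.101744

Final: 0.101744


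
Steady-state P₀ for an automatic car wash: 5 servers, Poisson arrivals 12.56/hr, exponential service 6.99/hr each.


a = λ/μ = 12.56/6.99 = 1.7969; ρ = a/c = 0.3594
Σ_{k=0}^{4} a^k/k! (terms k=0..4) = 1.00000 + 1.79685 + 1.61434 + 0.96691 + 0.43435 = 5.81245
Tail: a^5/(5!(1−ρ)) = 18.73106/(120·0.6406) = 0.24365
P₀ = 1/(5.81245 + 0.24365) = 1/6.05611 = 0.165123

Final: 0.165123


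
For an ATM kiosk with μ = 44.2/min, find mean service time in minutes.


Mean service time = 1/μ = 1/44.2 minute = 0.02262 minute
In minutes: 0.02262 × 1 = 0.02262 min

Final: 0.02262 min


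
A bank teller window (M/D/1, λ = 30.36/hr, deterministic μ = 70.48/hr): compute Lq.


ρ = 30.36/70.48 = 0.4308
M/D/1: Lq = ρ²/(2(1−ρ)) = 0.1856/(2·0.5692) = 0.16298

Final: 0.16298


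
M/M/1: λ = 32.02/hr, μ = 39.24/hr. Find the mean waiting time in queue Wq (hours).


ρ = 32.02/39.24 = 0.8160
Wq = ρ/(μ−λ) = 0.8160/(39.24 − 32.02) = 0.8160/7.22 = 0.1130 hr

Final: 0.1130 hr


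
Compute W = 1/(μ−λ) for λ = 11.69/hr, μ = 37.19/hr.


W = 1/(μ−λ) = 1/(37.19 − 11.69) = 1/25.50 = 0.03922 hr

Final: 0.03922 hr


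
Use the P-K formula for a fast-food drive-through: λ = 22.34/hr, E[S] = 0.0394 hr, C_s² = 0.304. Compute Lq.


ρ = λ·E[S] = 22.34·0.0394 = 0.8802
Lq = ρ²(1+C_s²)/(2(1−ρ)) = 0.7747·(1+0.304)/(2·0.1198)
= 0.7747·1.3040/0.2396 = 4.21633

Final: 4.21633


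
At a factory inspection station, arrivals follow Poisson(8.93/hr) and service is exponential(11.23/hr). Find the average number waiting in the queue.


ρ = 8.93/11.23 = 0.7952
Lq = ρ²/(1−ρ) = 0.6323/0.2048 = 3.0874

Final: 3.0874


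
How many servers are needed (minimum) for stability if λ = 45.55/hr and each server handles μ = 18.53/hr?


Stability requires cμ > λ ⇔ c > λ/μ.
λ/μ = 45.55/18.53 = 2.4582
Minimum integer c = ⌊2.4582⌋ + 1 = 3
Check: 3·18.53 = 55.59 > 45.55, while 2·18.53 = 37.06 ≤ 45.55

Final: 3 servers


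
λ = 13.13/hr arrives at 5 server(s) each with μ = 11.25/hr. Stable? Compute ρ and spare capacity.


Total capacity cμ = 5·11.25 = 56.25/hr
ρ = λ/(cμ) = 13.13/56.25 = 0.2334
Stable ⇔ ρ < 1: YES
Spare capacity = cμ − λ = 56.25 − 13.13 = 43.12/hr

Final: ρ = 0.2334; stable; margin = 43.12/hr


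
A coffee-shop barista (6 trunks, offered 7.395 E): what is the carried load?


B(6,7.395) = 0.355364 (Erlang-B)
Carried load = a(1 − B) = 7.395·(1 − 0.355364) = 7.395·0.644636 = 4.7671 E

Final: 4.7671 Erlangs


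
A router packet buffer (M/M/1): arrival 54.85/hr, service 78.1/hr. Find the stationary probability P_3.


ρ = 54.85/78.1 = 0.7023
P_n = (1−ρ)·ρ^n = (1 − 0.7023)·0.7023^3 = 0.2977·0.346399 = 0.103121

Final: 0.103121


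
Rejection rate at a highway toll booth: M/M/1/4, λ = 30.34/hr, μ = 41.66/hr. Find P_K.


ρ = λ/μ = 30.34/41.66 = 0.7283
P_K = (1−ρ)ρ^K/(1−ρ^(K+1)) = (0.2717·0.281310)/(1 − 0.204872)
= 0.076439/0.795128 = 0.096134

Final: 0.096134


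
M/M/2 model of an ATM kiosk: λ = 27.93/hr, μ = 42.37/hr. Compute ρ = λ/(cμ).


ρ = λ/(cμ) = 27.93/(2·42.37) = 27.93/84.74 = 0.3296

Final: 0.3296


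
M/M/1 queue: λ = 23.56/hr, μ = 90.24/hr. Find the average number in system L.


ρ = λ/μ = 23.56/90.24 = 0.2611
L = ρ/(1−ρ) = 0.2611/(1 − 0.2611) = 0.2611/0.7389 = 0.3533

Final: 0.3533


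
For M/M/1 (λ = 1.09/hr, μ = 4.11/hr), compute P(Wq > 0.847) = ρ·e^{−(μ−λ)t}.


ρ = 1.09/4.11 = 0.2652
P(Wq > t) = ρ·e^{−(μ−λ)t} = 0.2652·e^{−2.5579}
= 0.2652·0.077464 = 0.020544

Final: 0.020544


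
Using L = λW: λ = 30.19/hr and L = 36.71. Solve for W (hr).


W = L/λ = 36.71/30.19 = 1.2160 hr

Final: 1.2160 hr


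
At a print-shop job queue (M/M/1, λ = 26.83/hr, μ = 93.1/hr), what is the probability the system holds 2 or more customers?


ρ = 26.83/93.1 = 0.2882
P(N ≥ n) = ρ^n = 0.2882^2 = 0.083050

Final: 0.083050


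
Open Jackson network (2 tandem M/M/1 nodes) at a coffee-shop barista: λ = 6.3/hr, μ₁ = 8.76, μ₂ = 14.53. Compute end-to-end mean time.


Each node sees arrival rate λ = 6.3/hr (tandem ⇒ throughput preserved).
W₁ = 1/(μ₁−λ) = 1/(8.76−6.3) = 0.40650 hr
W₂ = 1/(μ₂−λ) = 1/(14.53−6.3) = 0.12151 hr
W_total = W₁ + W₂ = 0.40650 + 0.12151 = 0.52801 hr

Final: 0.52801 hr


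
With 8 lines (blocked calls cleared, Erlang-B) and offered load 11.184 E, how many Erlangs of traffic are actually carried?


B(8,11.184) = 0.390428 (Erlang-B)
Carried load = a(1 − B) = 11.184·(1 − 0.390428) = 11.184·0.609572 = 6.8175 E

Final: 6.8175 Erlangs


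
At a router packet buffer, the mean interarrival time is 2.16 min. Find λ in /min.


λ = 1/(interarrival time) in consistent units.
1 minute = 1 min, so λ = 1/2.16 = 0.4630 per minute

Final: 0.4630 /min


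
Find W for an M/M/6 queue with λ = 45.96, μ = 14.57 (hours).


a = 3.1544; ρ = 0.5257; P₀ = 0.041711
Lq = P₀·a^c·ρ/(c!(1−ρ)²) = 0.13341
Wq = Lq/λ = 0.13341/45.96 = 0.002903 hr
W = Wq + 1/μ = 0.002903 + 0.06863 = 0.07154 hr

Final: 0.07154 hr


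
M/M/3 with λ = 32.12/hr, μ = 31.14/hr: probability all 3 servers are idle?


a = λ/μ = 32.12/31.14 = 1.0315; ρ = a/c = 0.3438
Σ_{k=0}^{2} a^k/k! (terms k=0..2) = 1.00000 + 1.03147 + 0.53197 = 2.56344
Tail: a^3/(3!(1−ρ)) = 1.09741/(6·0.6562) = 0.27874
P₀ = 1/(2.56344 + 0.27874) = 1/2.84218 = 0.351843

Final: 0.351843


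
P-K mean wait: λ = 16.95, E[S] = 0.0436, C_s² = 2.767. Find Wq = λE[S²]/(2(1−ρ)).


ρ = λ·E[S] = 16.95·0.0436 = 0.7390
E[S²] = E[S]²(1+C_s²) = 0.0436²·(1+2.767) = 0.007161
Wq = λ·E[S²]/(2(1−ρ)) = 16.95·0.007161/(2·0.2610) = 0.23254 hr

Final: 0.23254 hr


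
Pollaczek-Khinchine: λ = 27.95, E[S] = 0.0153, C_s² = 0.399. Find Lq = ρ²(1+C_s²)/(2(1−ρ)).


ρ = λ·E[S] = 27.95·0.0153 = 0.4276
Lq = ρ²(1+C_s²)/(2(1−ρ)) = 0.1829·(1+0.399)/(2·0.5724)
= 0.1829·1.3990/1.1447 = 0.22349

Final: 0.22349


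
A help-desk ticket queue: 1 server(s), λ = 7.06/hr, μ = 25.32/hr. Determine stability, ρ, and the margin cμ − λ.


Total capacity cμ = 1·25.32 = 25.32/hr
ρ = λ/(cμ) = 7.06/25.32 = 0.2788
Stable ⇔ ρ < 1: YES
Spare capacity = cμ − λ = 25.32 − 7.06 = 18.26/hr

Final: ρ = 0.2788; stable; margin = 18.26/hr


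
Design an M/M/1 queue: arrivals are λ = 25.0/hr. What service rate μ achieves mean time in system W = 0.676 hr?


W = 1/(μ−λ) ⇒ μ − λ = 1/W = 1/0.676 = 1.4793
μ = λ + 1/W = 25.0 + 1.4793 = 26.4793 per hr

Final: 26.4793 /hr


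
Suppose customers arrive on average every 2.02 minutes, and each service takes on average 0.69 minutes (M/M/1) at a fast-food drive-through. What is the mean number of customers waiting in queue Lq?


λ = 60/2.02 = 29.7030 /hr
μ = 60/0.69 = 86.9565 /hr
ρ = λ/μ = 29.7030/86.9565 = 0.3416
Lq = ρ²/(1−ρ) = 0.1167/0.6584 = 0.1772

Final: 0.1772


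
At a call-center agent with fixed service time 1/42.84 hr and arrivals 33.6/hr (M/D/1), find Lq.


ρ = 33.6/42.84 = 0.7843
M/D/1: Lq = ρ²/(2(1−ρ)) = 0.6151/(2·0.2157) = 1.42602

Final: 1.42602


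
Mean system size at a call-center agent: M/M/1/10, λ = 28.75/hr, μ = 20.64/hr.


ρ = 28.75/20.64 = 1.3929
L = ρ[1 − (K+1)ρ^K + Kρ^(K+1)] / [(1−ρ)(1−ρ^(K+1))]
Numerator: 1.3929·(1 − 11·27.496762 + 10·38.300965) = 113.586548
Denominator: (-0.3929)·(-37.300965) = 14.656532
L = 113.586548/14.656532 = 7.7499

Final: 7.7499


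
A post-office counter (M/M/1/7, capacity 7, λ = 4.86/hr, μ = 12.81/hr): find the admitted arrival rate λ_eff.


ρ = 0.3794; P_K = (1−ρ)ρ^7/(1−ρ^8) = 0.0007024
λ_eff = λ(1 − P_K) = 4.86·(1 − 0.0007024) = 4.86·0.999298 = 4.8566 /hr

Final: 4.8566 /hr


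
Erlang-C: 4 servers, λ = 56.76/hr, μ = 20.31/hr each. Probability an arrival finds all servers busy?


a = λ/μ = 2.7947; ρ = a/4 = 0.6987
P₀ = 0.050575 (from M/M/c formula)
C(c,a) = [a^c/(c!(1−ρ))]·P₀ = [61.00000/(24·0.3013)]·0.050575
= 8.43485·0.050575 = 0.426594

Final: 0.426594


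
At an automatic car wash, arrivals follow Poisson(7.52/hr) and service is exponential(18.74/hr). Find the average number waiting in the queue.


ρ = 7.52/18.74 = 0.4013
Lq = ρ²/(1−ρ) = 0.1610/0.5987 = 0.2690

Final: 0.2690


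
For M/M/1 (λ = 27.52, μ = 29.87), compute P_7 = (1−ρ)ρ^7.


ρ = 27.52/29.87 = 0.9213
P_n = (1−ρ)·ρ^n = (1 − 0.9213)·0.9213^7 = 0.07867·0.563498 = 0.044333

Final: 0.044333


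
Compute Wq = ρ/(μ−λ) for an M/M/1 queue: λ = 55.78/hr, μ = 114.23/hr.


ρ = 55.78/114.23 = 0.4883
Wq = ρ/(μ−λ) = 0.4883/(114.23 − 55.78) = 0.4883/58.45 = 0.008354 hr

Final: 0.008354 hr


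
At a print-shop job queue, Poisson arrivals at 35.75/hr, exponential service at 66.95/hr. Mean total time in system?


W = 1/(μ−λ) = 1/(66.95 − 35.75) = 1/31.20 = 0.03205 hr

Final: 0.03205 hr


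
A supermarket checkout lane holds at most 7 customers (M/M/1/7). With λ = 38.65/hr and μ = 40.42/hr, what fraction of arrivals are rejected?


ρ = λ/μ = 38.65/40.42 = 0.9562
P_K = (1−ρ)ρ^K/(1−ρ^(K+1)) = (0.04379·0.730924)/(1 − 0.698917)
= 0.032007/0.301083 = 0.106307

Final: 0.106307


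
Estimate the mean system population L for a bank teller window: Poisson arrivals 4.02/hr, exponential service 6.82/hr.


ρ = λ/μ = 4.02/6.82 = 0.5894
L = ρ/(1−ρ) = 0.5894/(1 − 0.5894) = 0.5894/0.4106 = 1.4357

Final: 1.4357


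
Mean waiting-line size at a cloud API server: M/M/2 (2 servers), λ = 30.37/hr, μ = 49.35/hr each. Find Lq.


a = λ/μ = 0.6154; ρ = a/2 = 0.3077
P₀ = 0.529403
Lq = P₀·a^c·ρ / (c!·(1−ρ)²) = 0.529403·0.37872·0.3077/(2·0.47928)
= 0.06436

Final: 0.06436


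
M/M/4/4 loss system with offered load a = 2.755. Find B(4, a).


B(c,a) = (a^c/c!) / Σ_{k=0}^{c} a^k/k!
a^4/4! = 2.400353
Σ terms (k=0..4): 1.00000 + 2.75500 + 3.79501 + 3.48509 + 2.40035 = 13.435452
B = 2.400353/13.435452 = 0.178658

Final: 0.178658


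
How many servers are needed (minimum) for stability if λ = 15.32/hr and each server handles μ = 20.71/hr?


Stability requires cμ > λ ⇔ c > λ/μ.
λ/μ = 15.32/20.71 = 0.7397
Minimum integer c = ⌊0.7397⌋ + 1 = 1
Check: 1·20.71 = 20.71 > 15.32, while 0·20.71 = 0.00 ≤ 15.32

Final: 1 servers


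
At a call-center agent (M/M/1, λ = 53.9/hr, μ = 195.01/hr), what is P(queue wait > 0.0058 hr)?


ρ = 53.9/195.01 = 0.2764
P(Wq > t) = ρ·e^{−(μ−λ)t} = 0.2764·e^{−0.8184}
= 0.2764·0.441120 = 0.121924

Final: 0.121924


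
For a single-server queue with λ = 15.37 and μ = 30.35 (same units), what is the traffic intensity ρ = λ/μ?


ρ = λ/μ = 15.37/30.35 = 0.5064

Final: 0.5064


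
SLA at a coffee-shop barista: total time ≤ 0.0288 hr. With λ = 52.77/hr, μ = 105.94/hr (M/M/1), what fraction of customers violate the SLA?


W ~ Exponential(μ−λ) for M/M/1.
μ − λ = 105.94 − 52.77 = 53.1700
P(W > t) = e^{−(μ−λ)t} = e^{−1.5313} = 0.216255

Final: 0.216255


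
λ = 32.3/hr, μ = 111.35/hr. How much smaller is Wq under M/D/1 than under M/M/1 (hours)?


ρ = 32.3/111.35 = 0.2901
Wq(M/M/1) = ρ/(μ−λ) = 0.2901/79.05 = 0.003670 hr
Wq(M/D/1) = ρ/(2(μ−λ)) = 0.001835 hr
Savings = 0.003670 − 0.001835 = 0.001835 hr

Final: 0.001835 hr


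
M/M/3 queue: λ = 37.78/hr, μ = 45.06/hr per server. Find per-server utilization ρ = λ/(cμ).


ρ = λ/(cμ) = 37.78/(3·45.06) = 37.78/135.18 = 0.2795

Final: 0.2795


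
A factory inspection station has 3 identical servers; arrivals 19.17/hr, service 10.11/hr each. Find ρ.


ρ = λ/(cμ) = 19.17/(3·10.11) = 19.17/30.33 = 0.6320

Final: 0.6320


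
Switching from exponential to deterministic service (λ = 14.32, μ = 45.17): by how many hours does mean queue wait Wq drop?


ρ = 14.32/45.17 = 0.3170
Wq(M/M/1) = ρ/(μ−λ) = 0.3170/30.85 = 0.01028 hr
Wq(M/D/1) = ρ/(2(μ−λ)) = 0.005138 hr
Savings = 0.01028 − 0.005138 = 0.005138 hr

Final: 0.005138 hr


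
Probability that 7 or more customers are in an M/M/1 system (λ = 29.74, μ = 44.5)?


ρ = 29.74/44.5 = 0.6683
P(N ≥ n) = ρ^n = 0.6683^7 = 0.059548

Final: 0.059548


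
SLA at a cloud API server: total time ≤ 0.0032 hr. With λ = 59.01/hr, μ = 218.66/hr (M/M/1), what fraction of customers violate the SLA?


W ~ Exponential(μ−λ) for M/M/1.
μ − λ = 218.66 − 59.01 = 159.6500
P(W > t) = e^{−(μ−λ)t} = e^{−0.5109} = 0.599967

Final: 0.599967


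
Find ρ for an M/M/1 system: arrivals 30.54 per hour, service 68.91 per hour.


ρ = λ/μ = 30.54/68.91 = 0.4432

Final: 0.4432


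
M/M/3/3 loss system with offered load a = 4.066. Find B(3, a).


B(c,a) = (a^c/c!) / Σ_{k=0}^{c} a^k/k!
a^3/3! = 11.203427
Σ terms (k=0..3): 1.00000 + 4.06600 + 8.26618 + 11.20343 = 24.535605
B = 11.203427/24.535605 = 0.456619

Final: 0.456619


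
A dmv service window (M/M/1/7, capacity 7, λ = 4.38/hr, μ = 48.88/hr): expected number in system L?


ρ = 4.38/48.88 = 0.08961
L = ρ[1 − (K+1)ρ^K + Kρ^(K+1)] / [(1−ρ)(1−ρ^(K+1))]
Numerator: 0.08961·(1 − 8·0.00000004639 + 7·0.000000004157) = 0.089607
Denominator: (0.9104)·(1.000000) = 0.910393
L = 0.089607/0.910393 = 0.09843

Final: 0.09843


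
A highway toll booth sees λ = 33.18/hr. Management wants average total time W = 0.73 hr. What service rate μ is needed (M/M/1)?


W = 1/(μ−λ) ⇒ μ − λ = 1/W = 1/0.73 = 1.3699
μ = λ + 1/W = 33.18 + 1.3699 = 34.5499 per hr

Final: 34.5499 /hr


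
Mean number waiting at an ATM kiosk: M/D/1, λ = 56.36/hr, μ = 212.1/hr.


ρ = 56.36/212.1 = 0.2657
M/D/1: Lq = ρ²/(2(1−ρ)) = 0.07061/(2·0.7343) = 0.04808

Final: 0.04808


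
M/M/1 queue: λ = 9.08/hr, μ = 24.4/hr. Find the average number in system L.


ρ = λ/μ = 9.08/24.4 = 0.3721
L = ρ/(1−ρ) = 0.3721/(1 − 0.3721) = 0.3721/0.6279 = 0.5927

Final: 0.5927


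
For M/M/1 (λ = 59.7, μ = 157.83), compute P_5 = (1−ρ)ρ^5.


ρ = 59.7/157.83 = 0.3783
P_n = (1−ρ)·ρ^n = (1 − 0.3783)·0.3783^5 = 0.6217·0.007743 = 0.004814

Final: 0.004814


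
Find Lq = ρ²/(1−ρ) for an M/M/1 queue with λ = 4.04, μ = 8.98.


ρ = 4.04/8.98 = 0.4499
Lq = ρ²/(1−ρ) = 0.2024/0.5501 = 0.3679

Final: 0.3679


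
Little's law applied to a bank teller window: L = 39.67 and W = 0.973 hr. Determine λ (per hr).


λ = L/W = 39.67/0.973 = 40.7708 /hr

Final: 40.7708 /hr


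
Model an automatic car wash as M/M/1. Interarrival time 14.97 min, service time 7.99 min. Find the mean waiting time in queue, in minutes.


λ = 60/14.97 = 4.0080 /hr
μ = 60/7.99 = 7.5094 /hr
ρ = λ/μ = 4.0080/7.5094 = 0.5337
Wq = ρ/(μ−λ) = 0.5337/(7.5094−4.0080) = 0.15244 hr
In minutes: 0.15244·60 = 9.146 min

Final: 9.146 min


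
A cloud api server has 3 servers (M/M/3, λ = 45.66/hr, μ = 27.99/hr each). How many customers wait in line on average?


a = λ/μ = 1.6313; ρ = a/3 = 0.5438
P₀ = 0.180255
Lq = P₀·a^c·ρ / (c!·(1−ρ)²) = 0.180255·4.34109·0.5438/(6·0.20815)
= 0.34070

Final: 0.34070


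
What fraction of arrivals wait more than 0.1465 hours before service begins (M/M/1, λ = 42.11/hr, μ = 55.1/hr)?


ρ = 42.11/55.1 = 0.7642
P(Wq > t) = ρ·e^{−(μ−λ)t} = 0.7642·e^{−1.9030}
= 0.7642·0.149115 = 0.113961

Final: 0.113961


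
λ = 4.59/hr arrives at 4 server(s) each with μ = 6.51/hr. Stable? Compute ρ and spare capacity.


Total capacity cμ = 4·6.51 = 26.04/hr
ρ = λ/(cμ) = 4.59/26.04 = 0.1763
Stable ⇔ ρ < 1: YES
Spare capacity = cμ − λ = 26.04 − 4.59 = 21.45/hr

Final: ρ = 0.1763; stable; margin = 21.45/hr


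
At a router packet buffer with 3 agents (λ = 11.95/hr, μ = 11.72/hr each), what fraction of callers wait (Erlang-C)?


a = λ/μ = 1.0196; ρ = a/3 = 0.3399
P₀ = 0.356242 (from M/M/c formula)
C(c,a) = [a^c/(c!(1−ρ))]·P₀ = [1.06004/(6·0.6601)]·0.356242
= 0.26764·0.356242 = 0.095343

Final: 0.095343


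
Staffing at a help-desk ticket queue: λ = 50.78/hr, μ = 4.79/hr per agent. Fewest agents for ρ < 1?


Stability requires cμ > λ ⇔ c > λ/μ.
λ/μ = 50.78/4.79 = 10.6013
Minimum integer c = ⌊10.6013⌋ + 1 = 11
Check: 11·4.79 = 52.69 > 50.78, while 10·4.79 = 47.90 ≤ 50.78

Final: 11 servers


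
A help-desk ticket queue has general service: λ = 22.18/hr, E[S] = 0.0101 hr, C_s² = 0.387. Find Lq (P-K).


ρ = λ·E[S] = 22.18·0.0101 = 0.2240
Lq = ρ²(1+C_s²)/(2(1−ρ)) = 0.05018·(1+0.387)/(2·0.7760)
= 0.05018·1.3870/1.5520 = 0.04485

Final: 0.04485


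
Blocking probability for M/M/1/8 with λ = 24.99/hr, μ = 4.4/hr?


ρ = λ/μ = 24.99/4.4 = 5.6795
P_K = (1−ρ)ρ^K/(1−ρ^(K+1)) = (-4.6795·1082701.247360)/(1 − 6149250.948075)
= -5066549.700715/-6149249.948075 = 0.823930

Final: 0.823930


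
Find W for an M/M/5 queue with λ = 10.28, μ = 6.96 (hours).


a = 1.4770; ρ = 0.2954; P₀ = 0.227984
Lq = P₀·a^c·ρ/(c!(1−ρ)²) = 0.007946
Wq = Lq/λ = 0.007946/10.28 = 0.0007730 hr
W = Wq + 1/μ = 0.0007730 + 0.14368 = 0.14445 hr

Final: 0.14445 hr


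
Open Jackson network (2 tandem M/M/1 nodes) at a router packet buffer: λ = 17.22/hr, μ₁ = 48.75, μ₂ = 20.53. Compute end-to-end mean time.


Each node sees arrival rate λ = 17.22/hr (tandem ⇒ throughput preserved).
W₁ = 1/(μ₁−λ) = 1/(48.75−17.22) = 0.03172 hr
W₂ = 1/(μ₂−λ) = 1/(20.53−17.22) = 0.30211 hr
W_total = W₁ + W₂ = 0.03172 + 0.30211 = 0.33383 hr

Final: 0.33383 hr


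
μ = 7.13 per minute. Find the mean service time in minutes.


Mean service time = 1/μ = 1/7.13 minute = 0.14025 minute
In minutes: 0.14025 × 1 = 0.1403 min

Final: 0.1403 min


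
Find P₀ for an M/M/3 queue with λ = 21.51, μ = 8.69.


a = λ/μ = 21.51/8.69 = 2.4753; ρ = a/c = 0.8251
Σ_{k=0}^{2} a^k/k! (terms k=0..2) = 1.00000 + 2.47526 + 3.06345 = 6.53871
Tail: a^3/(3!(1−ρ)) = 15.16568/(6·0.1749) = 14.45063
P₀ = 1/(6.53871 + 14.45063) = 1/20.98934 = 0.047643

Final: 0.047643


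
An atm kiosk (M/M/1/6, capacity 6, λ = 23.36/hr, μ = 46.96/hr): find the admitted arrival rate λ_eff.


ρ = 0.4974; P_K = (1−ρ)ρ^6/(1−ρ^7) = 0.007673
λ_eff = λ(1 − P_K) = 23.36·(1 − 0.007673) = 23.36·0.992327 = 23.1808 /hr

Final: 23.1808 /hr


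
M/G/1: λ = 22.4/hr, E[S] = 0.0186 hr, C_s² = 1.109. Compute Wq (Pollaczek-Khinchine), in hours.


ρ = λ·E[S] = 22.4·0.0186 = 0.4166
E[S²] = E[S]²(1+C_s²) = 0.0186²·(1+1.109) = 0.0007296
Wq = λ·E[S²]/(2(1−ρ)) = 22.4·0.0007296/(2·0.5834) = 0.01401 hr

Final: 0.01401 hr


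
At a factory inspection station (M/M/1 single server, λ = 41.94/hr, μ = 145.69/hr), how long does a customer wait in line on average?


ρ = 41.94/145.69 = 0.2879
Wq = ρ/(μ−λ) = 0.2879/(145.69 − 41.94) = 0.2879/103.75 = 0.002775 hr

Final: 0.002775 hr


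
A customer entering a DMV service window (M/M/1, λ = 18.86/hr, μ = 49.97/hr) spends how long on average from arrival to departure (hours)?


W = 1/(μ−λ) = 1/(49.97 − 18.86) = 1/31.11 = 0.03214 hr

Final: 0.03214 hr


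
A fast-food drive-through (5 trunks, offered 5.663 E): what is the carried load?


B(5,5.663) = 0.336221 (Erlang-B)
Carried load = a(1 − B) = 5.663·(1 − 0.336221) = 5.663·0.663779 = 3.7590 E

Final: 3.7590 Erlangs


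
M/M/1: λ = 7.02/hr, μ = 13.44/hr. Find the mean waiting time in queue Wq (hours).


ρ = 7.02/13.44 = 0.5223
Wq = ρ/(μ−λ) = 0.5223/(13.44 − 7.02) = 0.5223/6.42 = 0.08136 hr

Final: 0.08136 hr


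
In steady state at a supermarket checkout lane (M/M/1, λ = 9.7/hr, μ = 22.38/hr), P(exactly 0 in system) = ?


ρ = 9.7/22.38 = 0.4334
P_n = (1−ρ)·ρ^n = (1 − 0.4334)·0.4334^0 = 0.5666·1.000000 = 0.566577

Final: 0.566577


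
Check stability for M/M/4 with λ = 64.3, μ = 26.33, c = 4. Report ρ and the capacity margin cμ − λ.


Total capacity cμ = 4·26.33 = 105.32/hr
ρ = λ/(cμ) = 64.3/105.32 = 0.6105
Stable ⇔ ρ < 1: YES
Spare capacity = cμ − λ = 105.32 − 64.3 = 41.02/hr

Final: ρ = 0.6105; stable; margin = 41.02/hr


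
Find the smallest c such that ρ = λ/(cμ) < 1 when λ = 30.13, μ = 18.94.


Stability requires cμ > λ ⇔ c > λ/μ.
λ/μ = 30.13/18.94 = 1.5908
Minimum integer c = ⌊1.5908⌋ + 1 = 2
Check: 2·18.94 = 37.88 > 30.13, while 1·18.94 = 18.94 ≤ 30.13

Final: 2 servers
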